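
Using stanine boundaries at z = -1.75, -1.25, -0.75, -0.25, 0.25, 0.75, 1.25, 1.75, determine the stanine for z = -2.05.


Stanine boundaries: [-1.75, -1.25, -0.75, -0.25, 0.25, 0.75, 1.25, 1.75]
z = -2.05
Check each boundary:
  z < -1.75
  z < -1.25
  z < -0.75
  z < -0.25
  z < 0.25
  z < 0.75
  z < 1.25
  z < 1.75
Highest qualifying boundary gives stanine = 1

1


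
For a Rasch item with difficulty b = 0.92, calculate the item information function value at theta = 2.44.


P = 1/(1+exp(-(2.44-0.92))) = 0.8205
I = P*(1-P) = 0.8205 * 0.1795
I = 0.1473

0.1473


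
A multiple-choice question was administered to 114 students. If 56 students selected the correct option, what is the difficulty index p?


Item difficulty p = number correct / total examinees
p = 56 / 114
p = 0.4912

0.4912


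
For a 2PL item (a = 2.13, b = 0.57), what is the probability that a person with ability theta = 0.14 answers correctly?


a*(theta - b) = 2.13 * (0.14 - 0.57) = -0.9159
exp(--0.9159) = 2.499
P = 1 / (1 + 2.499)
P = 0.2858

0.2858


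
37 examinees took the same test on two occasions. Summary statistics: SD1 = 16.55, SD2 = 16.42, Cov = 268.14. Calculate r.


r = cov(X,Y) / (SD_X * SD_Y)
r = 268.14 / (16.55 * 16.42)
r = 268.14 / 271.751
r = 0.9867

0.9867


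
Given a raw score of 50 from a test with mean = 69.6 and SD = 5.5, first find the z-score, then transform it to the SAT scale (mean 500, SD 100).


z = (X - mean) / SD = (50 - 69.6) / 5.5
z = -19.6 / 5.5
z = -3.5636
SAT-scale = SAT = 500 + 100z
Carry z at full precision (z = -19.6 / 5.5) into the conversion:
SAT-scale = 500 + 100 * (-19.6 / 5.5) = 500 + -1960 / 5.5
SAT-scale = 500 + -356.3636
SAT-scale = 143.6364

143.6364


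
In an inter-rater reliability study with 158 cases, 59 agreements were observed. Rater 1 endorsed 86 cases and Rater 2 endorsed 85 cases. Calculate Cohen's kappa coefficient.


P_o = 59/158 = 0.373418
P_e = (86*85 + 72*73) / 24964 = 0.503365
kappa = (P_o - P_e) / (1 - P_e)
kappa = (0.373418 - 0.503365) / (1 - 0.503365)
kappa = -0.2617

-0.2617


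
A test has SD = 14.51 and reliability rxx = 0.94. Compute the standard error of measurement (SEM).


SEM = SD * sqrt(1 - rxx)
SEM = 14.51 * sqrt(1 - 0.94)
SEM = 14.51 * sqrt(0.06) = 14.51 * 0.244949
SEM = 3.5542

3.5542


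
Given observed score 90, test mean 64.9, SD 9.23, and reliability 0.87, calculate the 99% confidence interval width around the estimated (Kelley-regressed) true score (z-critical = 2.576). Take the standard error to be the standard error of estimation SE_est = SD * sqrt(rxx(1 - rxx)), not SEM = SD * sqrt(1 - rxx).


True score estimate = 0.87*90 + 0.13*64.9 = 86.737
SE_est = SD * sqrt(rxx * (1 - rxx)) = 9.23 * sqrt(0.87 * 0.13) = 9.23 * sqrt(0.1131) = 3.104081
CI = T_est +/- z * SE_est, so width = 2 * z * SE_est = 2 * 2.576 * 3.104081
Width = 15.9922

15.9922


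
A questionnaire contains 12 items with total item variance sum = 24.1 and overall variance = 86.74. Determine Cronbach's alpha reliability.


alpha = (k/(k-1)) * (1 - sum(si^2)/s_total^2)
= (12/11) * (1 - 24.1/86.74)
alpha = 0.7878

0.7878


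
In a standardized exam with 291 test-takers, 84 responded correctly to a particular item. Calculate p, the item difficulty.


Item difficulty p = number correct / total examinees
p = 84 / 291
p = 0.2887

0.2887


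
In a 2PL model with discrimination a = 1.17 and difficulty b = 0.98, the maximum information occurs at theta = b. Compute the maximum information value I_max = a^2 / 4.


For 2PL, max info at theta = b = 0.98
I_max = a^2 / 4 = 1.17^2 / 4
= 1.3689 / 4
I_max = 0.3422

0.3422


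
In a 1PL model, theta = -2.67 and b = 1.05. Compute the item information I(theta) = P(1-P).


P = 1/(1+exp(-(-2.67-1.05))) = 0.0237
I = P*(1-P) = 0.0237 * 0.9763
I = 0.0231

0.0231


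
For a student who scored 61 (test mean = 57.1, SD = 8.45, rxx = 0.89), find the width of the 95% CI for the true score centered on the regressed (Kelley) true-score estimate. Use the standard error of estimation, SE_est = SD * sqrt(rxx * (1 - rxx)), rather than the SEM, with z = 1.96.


True score estimate = 0.89*61 + 0.11*57.1 = 60.571
SE_est = SD * sqrt(rxx * (1 - rxx)) = 8.45 * sqrt(0.89 * 0.11) = 8.45 * sqrt(0.0979) = 2.643918
CI = T_est +/- z * SE_est, so width = 2 * z * SE_est = 2 * 1.96 * 2.643918
Width = 10.3642

10.3642


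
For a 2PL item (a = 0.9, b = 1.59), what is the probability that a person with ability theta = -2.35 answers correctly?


a*(theta - b) = 0.9 * (-2.35 - 1.59) = -3.546
exp(--3.546) = 34.6743
P = 1 / (1 + 34.6743)
P = 0.028

0.028


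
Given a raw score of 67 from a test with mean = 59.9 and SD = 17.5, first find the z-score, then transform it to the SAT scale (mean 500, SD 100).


z = (X - mean) / SD = (67 - 59.9) / 17.5
z = 7.1 / 17.5
z = 0.4057
SAT-scale = SAT = 500 + 100z
Carry z at full precision (z = 7.1 / 17.5) into the conversion:
SAT-scale = 500 + 100 * (7.1 / 17.5) = 500 + 710 / 17.5
SAT-scale = 500 + 40.5714
SAT-scale = 540.5714

540.5714


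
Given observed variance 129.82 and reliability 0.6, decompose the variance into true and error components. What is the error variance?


var_true = rxx * var_obs = 0.6 * 129.82 = 77.892
var_error = var_obs - var_true
var_error = 129.82 - 77.892
var_error = 51.928

51.928


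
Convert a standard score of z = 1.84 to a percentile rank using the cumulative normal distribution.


CDF(z) = 0.5 * (1 + erf(z/sqrt(2)))
erf(1.3011) = 0.9342
CDF = 0.9671
Percentile rank = 0.9671 * 100 = 96.71

96.71


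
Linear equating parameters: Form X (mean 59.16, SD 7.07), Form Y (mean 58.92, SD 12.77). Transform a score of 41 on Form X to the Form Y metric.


slope = SD_Y / SD_X = 12.77 / 7.07 ~ 1.8062
intercept = mean_Y - slope * mean_X = 58.92 - (12.77 / 7.07) * 59.16 ~ -47.9362
Y = slope * X + intercept. To avoid rounding drift from the rounded slope/intercept, evaluate the equivalent form Y = mean_Y + SD_Y * (X - mean_X) / SD_X at full precision:
Y = 58.92 + 12.77 * (41 - 59.16) / 7.07
Y = 58.92 - 12.77 * 18.16 / 7.07
Y = 58.92 - 231.9032 / 7.07
Y = 58.92 - 32.801
Y = 26.119

26.119


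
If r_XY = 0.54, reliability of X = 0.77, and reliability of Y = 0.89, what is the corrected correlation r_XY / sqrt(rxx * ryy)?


r_corrected = rxy / sqrt(rxx * ryy)
= 0.54 / sqrt(0.77 * 0.89)
= 0.54 / sqrt(0.6853)
= 0.54 / 0.827828
r_corrected = 0.6523

0.6523


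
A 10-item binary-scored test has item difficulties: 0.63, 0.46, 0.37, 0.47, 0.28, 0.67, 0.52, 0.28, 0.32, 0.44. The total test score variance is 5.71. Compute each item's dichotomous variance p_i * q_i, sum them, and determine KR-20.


For each item, compute p_i * q_i:
  Item 1: 0.63 * 0.37 = 0.2331
  Item 2: 0.46 * 0.54 = 0.2484
  Item 3: 0.37 * 0.63 = 0.2331
  Item 4: 0.47 * 0.53 = 0.2491
  Item 5: 0.28 * 0.72 = 0.2016
  Item 6: 0.67 * 0.33 = 0.2211
  Item 7: 0.52 * 0.48 = 0.2496
  Item 8: 0.28 * 0.72 = 0.2016
  Item 9: 0.32 * 0.68 = 0.2176
  Item 10: 0.44 * 0.56 = 0.2464
Sum(p_i * q_i) = 0.2331 + 0.2484 + 0.2331 + 0.2491 + 0.2016 + 0.2211 + 0.2496 + 0.2016 + 0.2176 + 0.2464 = 2.3016
KR-20 = (k/(k-1)) * (1 - Sum(p_i*q_i) / Var_total)
= (10/9) * (1 - 2.3016/5.71)
= 1.1111 * 0.5969
KR-20 = 0.6632

0.6632


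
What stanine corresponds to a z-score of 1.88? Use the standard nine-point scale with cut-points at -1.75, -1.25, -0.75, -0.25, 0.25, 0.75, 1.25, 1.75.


Stanine boundaries: [-1.75, -1.25, -0.75, -0.25, 0.25, 0.75, 1.25, 1.75]
z = 1.88
Check each boundary:
  z >= -1.75 -> could be stanine 2
  z >= -1.25 -> could be stanine 3
  z >= -0.75 -> could be stanine 4
  z >= -0.25 -> could be stanine 5
  z >= 0.25 -> could be stanine 6
  z >= 0.75 -> could be stanine 7
  z >= 1.25 -> could be stanine 8
  z >= 1.75 -> could be stanine 9
Highest qualifying boundary gives stanine = 9

9


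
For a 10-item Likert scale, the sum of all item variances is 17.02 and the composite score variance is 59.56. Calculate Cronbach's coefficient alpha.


alpha = (k/(k-1)) * (1 - sum(si^2)/s_total^2)
= (10/9) * (1 - 17.02/59.56)
alpha = 0.7936

0.7936


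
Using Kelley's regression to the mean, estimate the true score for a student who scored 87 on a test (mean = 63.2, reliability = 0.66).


T_est = rxx * X + (1 - rxx) * mean
T_est = 0.66 * 87 + 0.34 * 63.2
T_est = 57.42 + 21.488
T_est = 78.908

78.908


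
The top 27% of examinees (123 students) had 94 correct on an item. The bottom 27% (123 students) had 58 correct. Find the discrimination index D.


p_upper = 94/123 = 0.7642
p_lower = 58/123 = 0.4715
D = 0.7642 - 0.4715 = 0.2927

0.2927


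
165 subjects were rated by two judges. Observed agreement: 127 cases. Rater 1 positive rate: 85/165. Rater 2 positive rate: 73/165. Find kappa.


P_o = 127/165 = 0.769697
P_e = (85*73 + 80*92) / 27225 = 0.498255
kappa = (P_o - P_e) / (1 - P_e)
kappa = (0.769697 - 0.498255) / (1 - 0.498255)
kappa = 0.541

0.541


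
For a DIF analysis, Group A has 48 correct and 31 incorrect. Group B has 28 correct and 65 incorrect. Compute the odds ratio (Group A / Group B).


Odds_A = 48/31 = 1.5484
Odds_B = 28/65 = 0.4308
OR = Odds_A / Odds_B = 1.5484 / 0.4308
Exactly, OR = (48 * 65) / (31 * 28) = 3120 / 868
OR = 3.5945

3.5945


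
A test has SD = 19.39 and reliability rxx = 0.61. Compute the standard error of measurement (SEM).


SEM = SD * sqrt(1 - rxx)
SEM = 19.39 * sqrt(1 - 0.61)
SEM = 19.39 * sqrt(0.39) = 19.39 * 0.6245
SEM = 12.1091

12.1091


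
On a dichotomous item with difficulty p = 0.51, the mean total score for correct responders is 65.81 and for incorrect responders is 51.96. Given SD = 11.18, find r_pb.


q = 1 - p = 0.49
rpb = ((M1 - M0) / SD) * sqrt(p * q)
rpb = ((65.81 - 51.96) / 11.18) * sqrt(0.51 * 0.49)
rpb = 0.6193

0.6193


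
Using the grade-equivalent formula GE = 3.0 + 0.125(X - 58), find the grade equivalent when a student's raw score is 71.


raw - median = 71 - 58 = 13
slope * diff = 0.125 * 13 = 1.625
GE = 3.0 + 1.625
GE = 4.625

4.625


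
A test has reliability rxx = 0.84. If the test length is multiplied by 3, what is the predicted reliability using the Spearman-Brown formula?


r_new = (n * rxx) / (1 + (n-1) * rxx)
r_new = (3 * 0.84) / (1 + 2 * 0.84)
r_new = 2.52 / 2.68
r_new = 0.9403

0.9403


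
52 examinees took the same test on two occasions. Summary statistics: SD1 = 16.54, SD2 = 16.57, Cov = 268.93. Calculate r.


r = cov(X,Y) / (SD_X * SD_Y)
r = 268.93 / (16.54 * 16.57)
r = 268.93 / 274.0678
r = 0.9813

0.9813


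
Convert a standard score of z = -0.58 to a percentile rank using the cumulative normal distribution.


CDF(z) = 0.5 * (1 + erf(z/sqrt(2)))
erf(-0.4101) = -0.4381
CDF = 0.281
Percentile rank = 0.281 * 100 = 28.1

28.1


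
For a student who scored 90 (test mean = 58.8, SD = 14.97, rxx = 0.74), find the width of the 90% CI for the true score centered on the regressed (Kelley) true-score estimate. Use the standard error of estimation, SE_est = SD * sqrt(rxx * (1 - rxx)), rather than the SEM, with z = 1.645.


True score estimate = 0.74*90 + 0.26*58.8 = 81.888
SE_est = SD * sqrt(rxx * (1 - rxx)) = 14.97 * sqrt(0.74 * 0.26) = 14.97 * sqrt(0.1924) = 6.566355
CI = T_est +/- z * SE_est, so width = 2 * z * SE_est = 2 * 1.645 * 6.566355
Width = 21.6033

21.6033


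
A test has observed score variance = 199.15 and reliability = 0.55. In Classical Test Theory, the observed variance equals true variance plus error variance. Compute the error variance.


var_true = rxx * var_obs = 0.55 * 199.15 = 109.5325
var_error = var_obs - var_true
var_error = 199.15 - 109.5325
var_error = 89.6175

89.6175


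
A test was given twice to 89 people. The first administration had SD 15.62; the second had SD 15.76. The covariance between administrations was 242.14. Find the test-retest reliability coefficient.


r = cov(X,Y) / (SD_X * SD_Y)
r = 242.14 / (15.62 * 15.76)
r = 242.14 / 246.1712
r = 0.9836

0.9836


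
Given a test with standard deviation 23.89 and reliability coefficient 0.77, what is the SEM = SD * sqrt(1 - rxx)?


SEM = SD * sqrt(1 - rxx)
SEM = 23.89 * sqrt(1 - 0.77)
SEM = 23.89 * sqrt(0.23) = 23.89 * 0.479583
SEM = 11.4572

11.4572


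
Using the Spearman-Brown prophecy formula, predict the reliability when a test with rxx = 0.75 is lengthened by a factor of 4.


r_new = (n * rxx) / (1 + (n-1) * rxx)
r_new = (4 * 0.75) / (1 + 3 * 0.75)
r_new = 3.0 / 3.25
r_new = 0.9231

0.9231


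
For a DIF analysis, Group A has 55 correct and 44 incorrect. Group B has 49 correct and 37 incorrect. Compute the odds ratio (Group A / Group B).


Odds_A = 55/44 = 1.25
Odds_B = 49/37 = 1.3243
OR = Odds_A / Odds_B = 1.25 / 1.3243
Exactly, OR = (55 * 37) / (44 * 49) = 2035 / 2156
OR = 0.9439

0.9439


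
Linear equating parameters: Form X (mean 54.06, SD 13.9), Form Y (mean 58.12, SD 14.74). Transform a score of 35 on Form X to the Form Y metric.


slope = SD_Y / SD_X = 14.74 / 13.9 ~ 1.0604
intercept = mean_Y - slope * mean_X = 58.12 - (14.74 / 13.9) * 54.06 ~ 0.7931
Y = slope * X + intercept. To avoid rounding drift from the rounded slope/intercept, evaluate the equivalent form Y = mean_Y + SD_Y * (X - mean_X) / SD_X at full precision:
Y = 58.12 + 14.74 * (35 - 54.06) / 13.9
Y = 58.12 - 14.74 * 19.06 / 13.9
Y = 58.12 - 280.9444 / 13.9
Y = 58.12 - 20.2118
Y = 37.9082

37.9082


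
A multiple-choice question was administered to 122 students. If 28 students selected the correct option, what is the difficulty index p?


Item difficulty p = number correct / total examinees
p = 28 / 122
p = 0.2295

0.2295


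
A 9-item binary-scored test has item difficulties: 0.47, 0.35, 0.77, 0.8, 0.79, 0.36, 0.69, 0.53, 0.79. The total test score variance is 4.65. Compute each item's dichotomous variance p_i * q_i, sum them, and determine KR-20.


For each item, compute p_i * q_i:
  Item 1: 0.47 * 0.53 = 0.2491
  Item 2: 0.35 * 0.65 = 0.2275
  Item 3: 0.77 * 0.23 = 0.1771
  Item 4: 0.8 * 0.2 = 0.16
  Item 5: 0.79 * 0.21 = 0.1659
  Item 6: 0.36 * 0.64 = 0.2304
  Item 7: 0.69 * 0.31 = 0.2139
  Item 8: 0.53 * 0.47 = 0.2491
  Item 9: 0.79 * 0.21 = 0.1659
Sum(p_i * q_i) = 0.2491 + 0.2275 + 0.1771 + 0.16 + 0.1659 + 0.2304 + 0.2139 + 0.2491 + 0.1659 = 1.8389
KR-20 = (k/(k-1)) * (1 - Sum(p_i*q_i) / Var_total)
= (9/8) * (1 - 1.8389/4.65)
= 1.125 * 0.6045
KR-20 = 0.6801

0.6801


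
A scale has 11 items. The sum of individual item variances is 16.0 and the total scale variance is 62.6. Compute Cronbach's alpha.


alpha = (k/(k-1)) * (1 - sum(si^2)/s_total^2)
= (11/10) * (1 - 16.0/62.6)
alpha = 0.8188

0.8188


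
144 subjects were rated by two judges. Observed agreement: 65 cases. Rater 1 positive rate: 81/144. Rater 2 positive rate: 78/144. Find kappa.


P_o = 65/144 = 0.451389
P_e = (81*78 + 63*66) / 20736 = 0.505208
kappa = (P_o - P_e) / (1 - P_e)
kappa = (0.451389 - 0.505208) / (1 - 0.505208)
kappa = -0.1088

-0.1088


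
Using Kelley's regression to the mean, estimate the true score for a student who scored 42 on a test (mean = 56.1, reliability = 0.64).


T_est = rxx * X + (1 - rxx) * mean
T_est = 0.64 * 42 + 0.36 * 56.1
T_est = 26.88 + 20.196
T_est = 47.076

47.076


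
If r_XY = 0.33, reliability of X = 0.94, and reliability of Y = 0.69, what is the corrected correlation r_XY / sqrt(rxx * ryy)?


r_corrected = rxy / sqrt(rxx * ryy)
= 0.33 / sqrt(0.94 * 0.69)
= 0.33 / sqrt(0.6486)
= 0.33 / 0.805357
r_corrected = 0.4098

0.4098


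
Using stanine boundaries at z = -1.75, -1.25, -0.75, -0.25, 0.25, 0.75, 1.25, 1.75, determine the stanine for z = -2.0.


Stanine boundaries: [-1.75, -1.25, -0.75, -0.25, 0.25, 0.75, 1.25, 1.75]
z = -2.0
Check each boundary:
  z < -1.75
  z < -1.25
  z < -0.75
  z < -0.25
  z < 0.25
  z < 0.75
  z < 1.25
  z < 1.75
Highest qualifying boundary gives stanine = 1

1


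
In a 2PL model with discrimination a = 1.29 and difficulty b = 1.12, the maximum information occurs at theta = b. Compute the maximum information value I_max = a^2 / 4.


For 2PL, max info at theta = b = 1.12
I_max = a^2 / 4 = 1.29^2 / 4
= 1.6641 / 4
I_max = 0.416

0.416


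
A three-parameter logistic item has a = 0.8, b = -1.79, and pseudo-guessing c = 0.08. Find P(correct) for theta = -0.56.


logit = 0.8*(-0.56 - -1.79) = 0.984
P* = 1/(1 + exp(-0.984)) = 0.7279
P = 0.08 + (1 - 0.08) * 0.7279
P = 0.7497

0.7497


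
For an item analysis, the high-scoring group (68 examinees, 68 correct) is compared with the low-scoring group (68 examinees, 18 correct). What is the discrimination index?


p_upper = 68/68 = 1.0
p_lower = 18/68 = 0.2647
D = 1.0 - 0.2647 = 0.7353

0.7353


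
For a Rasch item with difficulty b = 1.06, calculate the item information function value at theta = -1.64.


P = 1/(1+exp(-(-1.64-1.06))) = 0.063
I = P*(1-P) = 0.063 * 0.937
I = 0.059

0.059


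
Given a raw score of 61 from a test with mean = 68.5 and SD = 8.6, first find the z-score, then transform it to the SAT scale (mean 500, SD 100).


z = (X - mean) / SD = (61 - 68.5) / 8.6
z = -7.5 / 8.6
z = -0.8721
SAT-scale = SAT = 500 + 100z
Carry z at full precision (z = -7.5 / 8.6) into the conversion:
SAT-scale = 500 + 100 * (-7.5 / 8.6) = 500 + -750 / 8.6
SAT-scale = 500 + -87.2093
SAT-scale = 412.7907

412.7907


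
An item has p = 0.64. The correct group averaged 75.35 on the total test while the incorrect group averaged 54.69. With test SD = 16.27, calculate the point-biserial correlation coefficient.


q = 1 - p = 0.36
rpb = ((M1 - M0) / SD) * sqrt(p * q)
rpb = ((75.35 - 54.69) / 16.27) * sqrt(0.64 * 0.36)
rpb = 0.6095

0.6095


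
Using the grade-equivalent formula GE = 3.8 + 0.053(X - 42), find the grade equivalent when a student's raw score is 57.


raw - median = 57 - 42 = 15
slope * diff = 0.053 * 15 = 0.795
GE = 3.8 + 0.795
GE = 4.595

4.595


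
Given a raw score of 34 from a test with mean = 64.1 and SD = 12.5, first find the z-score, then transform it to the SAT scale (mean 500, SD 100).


z = (X - mean) / SD = (34 - 64.1) / 12.5
z = -30.1 / 12.5
z = -2.408
SAT-scale = SAT = 500 + 100z
Carry z at full precision (z = -30.1 / 12.5) into the conversion:
SAT-scale = 500 + 100 * (-30.1 / 12.5) = 500 + -3010 / 12.5
SAT-scale = 500 + -240.8
SAT-scale = 259.2

259.2


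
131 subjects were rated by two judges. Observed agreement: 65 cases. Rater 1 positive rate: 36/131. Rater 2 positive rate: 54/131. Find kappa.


P_o = 65/131 = 0.496183
P_e = (36*54 + 95*77) / 17161 = 0.539537
kappa = (P_o - P_e) / (1 - P_e)
kappa = (0.496183 - 0.539537) / (1 - 0.539537)
kappa = -0.0942

-0.0942


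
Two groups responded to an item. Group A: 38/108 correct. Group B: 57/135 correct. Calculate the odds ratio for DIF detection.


Odds_A = 38/70 = 0.5429
Odds_B = 57/78 = 0.7308
OR = Odds_A / Odds_B = 0.5429 / 0.7308
Exactly, OR = (38 * 78) / (70 * 57) = 2964 / 3990
OR = 0.7429

0.7429


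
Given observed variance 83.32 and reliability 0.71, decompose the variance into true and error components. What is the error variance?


var_true = rxx * var_obs = 0.71 * 83.32 = 59.1572
var_error = var_obs - var_true
var_error = 83.32 - 59.1572
var_error = 24.1628

24.1628


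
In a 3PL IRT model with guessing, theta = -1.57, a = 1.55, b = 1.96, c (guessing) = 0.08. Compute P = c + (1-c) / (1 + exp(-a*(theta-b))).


logit = 1.55*(-1.57 - 1.96) = -5.4715
P* = 1/(1 + exp(--5.4715)) = 0.0042
P = 0.08 + (1 - 0.08) * 0.0042
P = 0.0839

0.0839


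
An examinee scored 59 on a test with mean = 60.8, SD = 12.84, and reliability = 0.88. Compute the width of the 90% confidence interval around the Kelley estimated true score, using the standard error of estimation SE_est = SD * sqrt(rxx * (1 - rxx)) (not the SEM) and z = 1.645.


True score estimate = 0.88*59 + 0.12*60.8 = 59.216
SE_est = SD * sqrt(rxx * (1 - rxx)) = 12.84 * sqrt(0.88 * 0.12) = 12.84 * sqrt(0.1056) = 4.172506
CI = T_est +/- z * SE_est, so width = 2 * z * SE_est = 2 * 1.645 * 4.172506
Width = 13.7275

13.7275


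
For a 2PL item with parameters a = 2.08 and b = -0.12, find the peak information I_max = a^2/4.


For 2PL, max info at theta = b = -0.12
I_max = a^2 / 4 = 2.08^2 / 4
= 4.3264 / 4
I_max = 1.0816

1.0816


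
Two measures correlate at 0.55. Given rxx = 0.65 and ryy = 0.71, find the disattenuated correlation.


r_corrected = rxy / sqrt(rxx * ryy)
= 0.55 / sqrt(0.65 * 0.71)
= 0.55 / sqrt(0.4615)
= 0.55 / 0.679338
r_corrected = 0.8096

0.8096


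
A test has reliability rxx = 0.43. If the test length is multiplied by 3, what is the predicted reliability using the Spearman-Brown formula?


r_new = (n * rxx) / (1 + (n-1) * rxx)
r_new = (3 * 0.43) / (1 + 2 * 0.43)
r_new = 1.29 / 1.86
r_new = 0.6935

0.6935


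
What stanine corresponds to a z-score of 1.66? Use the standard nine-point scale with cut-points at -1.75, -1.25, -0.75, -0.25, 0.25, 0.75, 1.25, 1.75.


Stanine boundaries: [-1.75, -1.25, -0.75, -0.25, 0.25, 0.75, 1.25, 1.75]
z = 1.66
Check each boundary:
  z >= -1.75 -> could be stanine 2
  z >= -1.25 -> could be stanine 3
  z >= -0.75 -> could be stanine 4
  z >= -0.25 -> could be stanine 5
  z >= 0.25 -> could be stanine 6
  z >= 0.75 -> could be stanine 7
  z >= 1.25 -> could be stanine 8
  z < 1.75
Highest qualifying boundary gives stanine = 8

8


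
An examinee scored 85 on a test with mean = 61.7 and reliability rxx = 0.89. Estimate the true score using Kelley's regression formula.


T_est = rxx * X + (1 - rxx) * mean
T_est = 0.89 * 85 + 0.11 * 61.7
T_est = 75.65 + 6.787
T_est = 82.437

82.437


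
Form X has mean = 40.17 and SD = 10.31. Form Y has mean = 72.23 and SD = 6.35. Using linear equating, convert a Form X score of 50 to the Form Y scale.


slope = SD_Y / SD_X = 6.35 / 10.31 ~ 0.6159
intercept = mean_Y - slope * mean_X = 72.23 - (6.35 / 10.31) * 40.17 ~ 47.489
Y = slope * X + intercept. To avoid rounding drift from the rounded slope/intercept, evaluate the equivalent form Y = mean_Y + SD_Y * (X - mean_X) / SD_X at full precision:
Y = 72.23 + 6.35 * (50 - 40.17) / 10.31
Y = 72.23 + 6.35 * 9.83 / 10.31
Y = 72.23 + 62.4205 / 10.31
Y = 72.23 + 6.0544
Y = 78.2844

78.2844


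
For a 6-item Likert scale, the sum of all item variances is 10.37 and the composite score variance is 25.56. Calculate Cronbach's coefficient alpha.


alpha = (k/(k-1)) * (1 - sum(si^2)/s_total^2)
= (6/5) * (1 - 10.37/25.56)
alpha = 0.7131

0.7131


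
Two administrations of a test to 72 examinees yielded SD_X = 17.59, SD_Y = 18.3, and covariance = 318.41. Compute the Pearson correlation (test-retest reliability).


r = cov(X,Y) / (SD_X * SD_Y)
r = 318.41 / (17.59 * 18.3)
r = 318.41 / 321.897
r = 0.9892

0.9892


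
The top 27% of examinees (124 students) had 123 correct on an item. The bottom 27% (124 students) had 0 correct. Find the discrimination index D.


p_upper = 123/124 = 0.9919
p_lower = 0/124 = 0.0
D = 0.9919 - 0.0 = 0.9919

0.9919


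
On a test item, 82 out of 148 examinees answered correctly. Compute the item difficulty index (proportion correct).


Item difficulty p = number correct / total examinees
p = 82 / 148
p = 0.5541

0.5541


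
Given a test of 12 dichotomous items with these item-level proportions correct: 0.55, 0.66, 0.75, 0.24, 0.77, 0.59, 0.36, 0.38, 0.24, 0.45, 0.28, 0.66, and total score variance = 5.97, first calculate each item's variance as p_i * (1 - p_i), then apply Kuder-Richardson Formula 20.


For each item, compute p_i * q_i:
  Item 1: 0.55 * 0.45 = 0.2475
  Item 2: 0.66 * 0.34 = 0.2244
  Item 3: 0.75 * 0.25 = 0.1875
  Item 4: 0.24 * 0.76 = 0.1824
  Item 5: 0.77 * 0.23 = 0.1771
  Item 6: 0.59 * 0.41 = 0.2419
  Item 7: 0.36 * 0.64 = 0.2304
  Item 8: 0.38 * 0.62 = 0.2356
  Item 9: 0.24 * 0.76 = 0.1824
  Item 10: 0.45 * 0.55 = 0.2475
  Item 11: 0.28 * 0.72 = 0.2016
  Item 12: 0.66 * 0.34 = 0.2244
Sum(p_i * q_i) = 0.2475 + 0.2244 + 0.1875 + 0.1824 + 0.1771 + 0.2419 + 0.2304 + 0.2356 + 0.1824 + 0.2475 + 0.2016 + 0.2244 = 2.5827
KR-20 = (k/(k-1)) * (1 - Sum(p_i*q_i) / Var_total)
= (12/11) * (1 - 2.5827/5.97)
= 1.0909 * 0.5674
KR-20 = 0.619

0.619


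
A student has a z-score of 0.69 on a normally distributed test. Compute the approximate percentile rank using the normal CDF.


CDF(z) = 0.5 * (1 + erf(z/sqrt(2)))
erf(0.4879) = 0.5098
CDF = 0.7549
Percentile rank = 0.7549 * 100 = 75.49

75.49


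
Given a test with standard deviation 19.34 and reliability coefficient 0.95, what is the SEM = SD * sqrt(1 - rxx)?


SEM = SD * sqrt(1 - rxx)
SEM = 19.34 * sqrt(1 - 0.95)
SEM = 19.34 * sqrt(0.05) = 19.34 * 0.223607
SEM = 4.3246

4.3246


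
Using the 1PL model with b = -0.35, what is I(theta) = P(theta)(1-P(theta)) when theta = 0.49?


P = 1/(1+exp(-(0.49--0.35))) = 0.6985
I = P*(1-P) = 0.6985 * 0.3015
I = 0.2106

0.2106


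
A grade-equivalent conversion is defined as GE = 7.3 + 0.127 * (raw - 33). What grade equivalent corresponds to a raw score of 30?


raw - median = 30 - 33 = -3
slope * diff = 0.127 * -3 = -0.381
GE = 7.3 + -0.381
GE = 6.919

6.919


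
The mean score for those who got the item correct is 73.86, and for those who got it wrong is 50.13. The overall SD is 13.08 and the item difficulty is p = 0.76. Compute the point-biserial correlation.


q = 1 - p = 0.24
rpb = ((M1 - M0) / SD) * sqrt(p * q)
rpb = ((73.86 - 50.13) / 13.08) * sqrt(0.76 * 0.24)
rpb = 0.7748

0.7748


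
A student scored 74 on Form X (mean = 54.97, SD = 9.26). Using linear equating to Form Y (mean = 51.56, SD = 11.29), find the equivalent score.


slope = SD_Y / SD_X = 11.29 / 9.26 ~ 1.2192
intercept = mean_Y - slope * mean_X = 51.56 - (11.29 / 9.26) * 54.97 ~ -15.4607
Y = slope * X + intercept. To avoid rounding drift from the rounded slope/intercept, evaluate the equivalent form Y = mean_Y + SD_Y * (X - mean_X) / SD_X at full precision:
Y = 51.56 + 11.29 * (74 - 54.97) / 9.26
Y = 51.56 + 11.29 * 19.03 / 9.26
Y = 51.56 + 214.8487 / 9.26
Y = 51.56 + 23.2018
Y = 74.7618

74.7618


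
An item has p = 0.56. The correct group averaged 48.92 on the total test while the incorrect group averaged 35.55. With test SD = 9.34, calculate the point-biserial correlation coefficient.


q = 1 - p = 0.44
rpb = ((M1 - M0) / SD) * sqrt(p * q)
rpb = ((48.92 - 35.55) / 9.34) * sqrt(0.56 * 0.44)
rpb = 0.7106

0.7106


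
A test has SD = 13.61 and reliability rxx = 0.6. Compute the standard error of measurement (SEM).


SEM = SD * sqrt(1 - rxx)
SEM = 13.61 * sqrt(1 - 0.6)
SEM = 13.61 * sqrt(0.4) = 13.61 * 0.632456
SEM = 8.6077

8.6077


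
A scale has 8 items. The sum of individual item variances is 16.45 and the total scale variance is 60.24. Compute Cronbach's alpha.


alpha = (k/(k-1)) * (1 - sum(si^2)/s_total^2)
= (8/7) * (1 - 16.45/60.24)
alpha = 0.8308

0.8308


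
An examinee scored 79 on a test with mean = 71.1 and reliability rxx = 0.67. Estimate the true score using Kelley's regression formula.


T_est = rxx * X + (1 - rxx) * mean
T_est = 0.67 * 79 + 0.33 * 71.1
T_est = 52.93 + 23.463
T_est = 76.393

76.393


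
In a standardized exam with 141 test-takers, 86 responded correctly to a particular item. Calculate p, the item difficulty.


Item difficulty p = number correct / total examinees
p = 86 / 141
p = 0.6099

0.6099


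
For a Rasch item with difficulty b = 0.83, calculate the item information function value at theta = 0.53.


P = 1/(1+exp(-(0.53-0.83))) = 0.4256
I = P*(1-P) = 0.4256 * 0.5744
I = 0.2445

0.2445


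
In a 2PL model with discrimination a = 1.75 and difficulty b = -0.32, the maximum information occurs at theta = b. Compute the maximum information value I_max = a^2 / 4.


For 2PL, max info at theta = b = -0.32
I_max = a^2 / 4 = 1.75^2 / 4
= 3.0625 / 4
I_max = 0.7656

0.7656


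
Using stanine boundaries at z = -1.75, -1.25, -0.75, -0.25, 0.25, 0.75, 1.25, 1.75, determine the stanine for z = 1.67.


Stanine boundaries: [-1.75, -1.25, -0.75, -0.25, 0.25, 0.75, 1.25, 1.75]
z = 1.67
Check each boundary:
  z >= -1.75 -> could be stanine 2
  z >= -1.25 -> could be stanine 3
  z >= -0.75 -> could be stanine 4
  z >= -0.25 -> could be stanine 5
  z >= 0.25 -> could be stanine 6
  z >= 0.75 -> could be stanine 7
  z >= 1.25 -> could be stanine 8
  z < 1.75
Highest qualifying boundary gives stanine = 8

8


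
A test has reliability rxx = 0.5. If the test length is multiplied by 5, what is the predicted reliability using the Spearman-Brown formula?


r_new = (n * rxx) / (1 + (n-1) * rxx)
r_new = (5 * 0.5) / (1 + 4 * 0.5)
r_new = 2.5 / 3.0
r_new = 0.8333

0.8333


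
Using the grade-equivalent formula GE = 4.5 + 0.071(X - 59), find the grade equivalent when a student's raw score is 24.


raw - median = 24 - 59 = -35
slope * diff = 0.071 * -35 = -2.485
GE = 4.5 + -2.485
GE = 2.015

2.015


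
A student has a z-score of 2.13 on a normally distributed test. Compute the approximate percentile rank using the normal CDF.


CDF(z) = 0.5 * (1 + erf(z/sqrt(2)))
erf(1.5061) = 0.9668
CDF = 0.9834
Percentile rank = 0.9834 * 100 = 98.34

98.34


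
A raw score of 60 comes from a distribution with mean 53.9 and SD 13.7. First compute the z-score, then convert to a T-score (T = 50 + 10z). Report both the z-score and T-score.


z = (X - mean) / SD = (60 - 53.9) / 13.7
z = 6.1 / 13.7
z = 0.4453
T-score = T = 50 + 10z
Carry z at full precision (z = 6.1 / 13.7) into the conversion:
T-score = 50 + 10 * (6.1 / 13.7) = 50 + 61 / 13.7
T-score = 50 + 4.4526
T-score = 54.4526

54.4526


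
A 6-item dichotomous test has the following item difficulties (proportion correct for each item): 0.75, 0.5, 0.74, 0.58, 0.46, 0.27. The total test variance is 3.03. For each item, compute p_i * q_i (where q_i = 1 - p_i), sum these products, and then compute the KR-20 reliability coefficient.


For each item, compute p_i * q_i:
  Item 1: 0.75 * 0.25 = 0.1875
  Item 2: 0.5 * 0.5 = 0.25
  Item 3: 0.74 * 0.26 = 0.1924
  Item 4: 0.58 * 0.42 = 0.2436
  Item 5: 0.46 * 0.54 = 0.2484
  Item 6: 0.27 * 0.73 = 0.1971
Sum(p_i * q_i) = 0.1875 + 0.25 + 0.1924 + 0.2436 + 0.2484 + 0.1971 = 1.319
KR-20 = (k/(k-1)) * (1 - Sum(p_i*q_i) / Var_total)
= (6/5) * (1 - 1.319/3.03)
= 1.2 * 0.5647
KR-20 = 0.6776

0.6776


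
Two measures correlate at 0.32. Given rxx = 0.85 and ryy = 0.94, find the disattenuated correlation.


r_corrected = rxy / sqrt(rxx * ryy)
= 0.32 / sqrt(0.85 * 0.94)
= 0.32 / sqrt(0.799)
= 0.32 / 0.893868
r_corrected = 0.358

0.358


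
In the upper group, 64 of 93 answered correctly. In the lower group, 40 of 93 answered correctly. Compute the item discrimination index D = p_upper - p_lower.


p_upper = 64/93 = 0.6882
p_lower = 40/93 = 0.4301
D = 0.6882 - 0.4301 = 0.2581

0.2581


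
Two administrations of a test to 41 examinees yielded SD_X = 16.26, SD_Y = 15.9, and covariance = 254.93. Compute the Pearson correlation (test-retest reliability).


r = cov(X,Y) / (SD_X * SD_Y)
r = 254.93 / (16.26 * 15.9)
r = 254.93 / 258.534
r = 0.9861

0.9861


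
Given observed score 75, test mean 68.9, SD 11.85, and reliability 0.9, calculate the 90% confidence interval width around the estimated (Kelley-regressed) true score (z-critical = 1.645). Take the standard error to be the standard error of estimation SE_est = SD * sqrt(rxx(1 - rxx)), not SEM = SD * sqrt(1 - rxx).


True score estimate = 0.9*75 + 0.1*68.9 = 74.39
SE_est = SD * sqrt(rxx * (1 - rxx)) = 11.85 * sqrt(0.9 * 0.1) = 11.85 * sqrt(0.09) = 3.555
CI = T_est +/- z * SE_est, so width = 2 * z * SE_est = 2 * 1.645 * 3.555
Width = 11.6959

11.6959


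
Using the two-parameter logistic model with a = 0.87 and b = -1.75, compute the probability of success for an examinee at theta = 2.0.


a*(theta - b) = 0.87 * (2.0 - -1.75) = 3.2625
exp(-3.2625) = 0.0383
P = 1 / (1 + 0.0383)
P = 0.9631

0.9631


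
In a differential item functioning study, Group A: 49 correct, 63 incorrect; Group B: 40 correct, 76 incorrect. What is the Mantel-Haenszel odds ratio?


Odds_A = 49/63 = 0.7778
Odds_B = 40/76 = 0.5263
OR = Odds_A / Odds_B = 0.7778 / 0.5263
Exactly, OR = (49 * 76) / (63 * 40) = 3724 / 2520
OR = 1.4778

1.4778


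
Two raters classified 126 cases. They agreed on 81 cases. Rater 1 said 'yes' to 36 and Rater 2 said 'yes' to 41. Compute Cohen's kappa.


P_o = 81/126 = 0.642857
P_e = (36*41 + 90*85) / 15876 = 0.57483
kappa = (P_o - P_e) / (1 - P_e)
kappa = (0.642857 - 0.57483) / (1 - 0.57483)
kappa = 0.16

0.16


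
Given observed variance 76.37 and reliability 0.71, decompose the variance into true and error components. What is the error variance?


var_true = rxx * var_obs = 0.71 * 76.37 = 54.2227
var_error = var_obs - var_true
var_error = 76.37 - 54.2227
var_error = 22.1473

22.1473


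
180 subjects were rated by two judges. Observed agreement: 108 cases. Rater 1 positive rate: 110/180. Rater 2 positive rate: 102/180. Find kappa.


P_o = 108/180 = 0.6
P_e = (110*102 + 70*78) / 32400 = 0.514815
kappa = (P_o - P_e) / (1 - P_e)
kappa = (0.6 - 0.514815) / (1 - 0.514815)
kappa = 0.1756

0.1756


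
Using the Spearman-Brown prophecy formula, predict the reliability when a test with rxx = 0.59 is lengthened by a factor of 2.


r_new = (n * rxx) / (1 + (n-1) * rxx)
r_new = (2 * 0.59) / (1 + 1 * 0.59)
r_new = 1.18 / 1.59
r_new = 0.7421

0.7421


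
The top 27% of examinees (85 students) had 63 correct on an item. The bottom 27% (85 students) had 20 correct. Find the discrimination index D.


p_upper = 63/85 = 0.7412
p_lower = 20/85 = 0.2353
D = 0.7412 - 0.2353 = 0.5059

0.5059


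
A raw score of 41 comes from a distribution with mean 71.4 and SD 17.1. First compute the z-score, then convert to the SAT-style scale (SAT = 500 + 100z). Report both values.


z = (X - mean) / SD = (41 - 71.4) / 17.1
z = -30.4 / 17.1
z = -1.7778
SAT-scale = SAT = 500 + 100z
Carry z at full precision (z = -30.4 / 17.1) into the conversion:
SAT-scale = 500 + 100 * (-30.4 / 17.1) = 500 + -3040 / 17.1
SAT-scale = 500 + -177.7778
SAT-scale = 322.2222

322.2222


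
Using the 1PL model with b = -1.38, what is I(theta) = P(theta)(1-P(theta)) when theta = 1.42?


P = 1/(1+exp(-(1.42--1.38))) = 0.9427
I = P*(1-P) = 0.9427 * 0.0573
I = 0.054

0.054


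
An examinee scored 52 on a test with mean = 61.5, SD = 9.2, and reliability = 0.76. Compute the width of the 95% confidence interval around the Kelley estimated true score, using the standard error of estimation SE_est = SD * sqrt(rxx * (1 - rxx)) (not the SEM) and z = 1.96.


True score estimate = 0.76*52 + 0.24*61.5 = 54.28
SE_est = SD * sqrt(rxx * (1 - rxx)) = 9.2 * sqrt(0.76 * 0.24) = 9.2 * sqrt(0.1824) = 3.929165
CI = T_est +/- z * SE_est, so width = 2 * z * SE_est = 2 * 1.96 * 3.929165
Width = 15.4023

15.4023


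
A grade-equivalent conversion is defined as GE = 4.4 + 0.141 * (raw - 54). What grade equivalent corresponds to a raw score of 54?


raw - median = 54 - 54 = 0
slope * diff = 0.141 * 0 = 0.0
GE = 4.4 + 0.0
GE = 4.4

4.4


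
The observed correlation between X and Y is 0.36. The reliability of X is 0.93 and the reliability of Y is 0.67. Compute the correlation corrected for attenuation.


r_corrected = rxy / sqrt(rxx * ryy)
= 0.36 / sqrt(0.93 * 0.67)
= 0.36 / sqrt(0.6231)
= 0.36 / 0.789367
r_corrected = 0.4561

0.4561


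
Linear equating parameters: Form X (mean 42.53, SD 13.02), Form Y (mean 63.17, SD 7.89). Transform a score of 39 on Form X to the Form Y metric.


slope = SD_Y / SD_X = 7.89 / 13.02 ~ 0.606
intercept = mean_Y - slope * mean_X = 63.17 - (7.89 / 13.02) * 42.53 ~ 37.3972
Y = slope * X + intercept. To avoid rounding drift from the rounded slope/intercept, evaluate the equivalent form Y = mean_Y + SD_Y * (X - mean_X) / SD_X at full precision:
Y = 63.17 + 7.89 * (39 - 42.53) / 13.02
Y = 63.17 - 7.89 * 3.53 / 13.02
Y = 63.17 - 27.8517 / 13.02
Y = 63.17 - 2.1391
Y = 61.0309

61.0309


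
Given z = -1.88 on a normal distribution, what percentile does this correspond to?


CDF(z) = 0.5 * (1 + erf(z/sqrt(2)))
erf(-1.3294) = -0.9399
CDF = 0.0301
Percentile rank = 0.0301 * 100 = 3.01

3.01


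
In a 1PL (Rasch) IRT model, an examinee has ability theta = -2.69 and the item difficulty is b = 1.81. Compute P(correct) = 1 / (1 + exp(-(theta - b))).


theta - b = -2.69 - 1.81 = -4.5
exp(-(theta - b)) = exp(4.5) = 90.0171
P = 1 / (1 + 90.0171)
P = 0.011

0.011


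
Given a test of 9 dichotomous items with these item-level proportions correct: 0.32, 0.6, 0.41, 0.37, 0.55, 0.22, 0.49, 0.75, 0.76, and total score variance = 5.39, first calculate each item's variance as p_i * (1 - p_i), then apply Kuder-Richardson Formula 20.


For each item, compute p_i * q_i:
  Item 1: 0.32 * 0.68 = 0.2176
  Item 2: 0.6 * 0.4 = 0.24
  Item 3: 0.41 * 0.59 = 0.2419
  Item 4: 0.37 * 0.63 = 0.2331
  Item 5: 0.55 * 0.45 = 0.2475
  Item 6: 0.22 * 0.78 = 0.1716
  Item 7: 0.49 * 0.51 = 0.2499
  Item 8: 0.75 * 0.25 = 0.1875
  Item 9: 0.76 * 0.24 = 0.1824
Sum(p_i * q_i) = 0.2176 + 0.24 + 0.2419 + 0.2331 + 0.2475 + 0.1716 + 0.2499 + 0.1875 + 0.1824 = 1.9715
KR-20 = (k/(k-1)) * (1 - Sum(p_i*q_i) / Var_total)
= (9/8) * (1 - 1.9715/5.39)
= 1.125 * 0.6342
KR-20 = 0.7135

0.7135


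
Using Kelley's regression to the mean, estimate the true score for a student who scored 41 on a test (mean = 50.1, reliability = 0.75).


T_est = rxx * X + (1 - rxx) * mean
T_est = 0.75 * 41 + 0.25 * 50.1
T_est = 30.75 + 12.525
T_est = 43.275

43.275


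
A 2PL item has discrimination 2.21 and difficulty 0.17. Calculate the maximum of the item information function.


For 2PL, max info at theta = b = 0.17
I_max = a^2 / 4 = 2.21^2 / 4
= 4.8841 / 4
I_max = 1.221

1.221


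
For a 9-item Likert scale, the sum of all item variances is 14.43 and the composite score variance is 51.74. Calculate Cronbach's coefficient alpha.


alpha = (k/(k-1)) * (1 - sum(si^2)/s_total^2)
= (9/8) * (1 - 14.43/51.74)
alpha = 0.8112

0.8112


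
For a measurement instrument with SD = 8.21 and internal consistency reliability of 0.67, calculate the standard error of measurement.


SEM = SD * sqrt(1 - rxx)
SEM = 8.21 * sqrt(1 - 0.67)
SEM = 8.21 * sqrt(0.33) = 8.21 * 0.574456
SEM = 4.7163

4.7163


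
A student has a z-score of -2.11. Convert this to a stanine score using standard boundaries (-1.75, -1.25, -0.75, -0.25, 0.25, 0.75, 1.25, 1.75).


Stanine boundaries: [-1.75, -1.25, -0.75, -0.25, 0.25, 0.75, 1.25, 1.75]
z = -2.11
Check each boundary:
  z < -1.75
  z < -1.25
  z < -0.75
  z < -0.25
  z < 0.25
  z < 0.75
  z < 1.25
  z < 1.75
Highest qualifying boundary gives stanine = 1

1


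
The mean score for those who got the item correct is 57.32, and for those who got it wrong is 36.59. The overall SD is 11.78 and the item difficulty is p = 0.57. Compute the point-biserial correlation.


q = 1 - p = 0.43
rpb = ((M1 - M0) / SD) * sqrt(p * q)
rpb = ((57.32 - 36.59) / 11.78) * sqrt(0.57 * 0.43)
rpb = 0.8712

0.8712


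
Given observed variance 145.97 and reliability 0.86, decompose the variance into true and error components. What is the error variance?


var_true = rxx * var_obs = 0.86 * 145.97 = 125.5342
var_error = var_obs - var_true
var_error = 145.97 - 125.5342
var_error = 20.4358

20.4358


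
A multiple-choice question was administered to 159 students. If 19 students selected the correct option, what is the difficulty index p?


Item difficulty p = number correct / total examinees
p = 19 / 159
p = 0.1195

0.1195


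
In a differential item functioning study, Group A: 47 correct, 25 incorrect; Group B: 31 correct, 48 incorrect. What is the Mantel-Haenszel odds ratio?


Odds_A = 47/25 = 1.88
Odds_B = 31/48 = 0.6458
OR = Odds_A / Odds_B = 1.88 / 0.6458
Exactly, OR = (47 * 48) / (25 * 31) = 2256 / 775
OR = 2.911

2.911


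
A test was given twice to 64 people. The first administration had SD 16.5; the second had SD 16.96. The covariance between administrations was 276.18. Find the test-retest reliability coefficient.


r = cov(X,Y) / (SD_X * SD_Y)
r = 276.18 / (16.5 * 16.96)
r = 276.18 / 279.84
r = 0.9869

0.9869


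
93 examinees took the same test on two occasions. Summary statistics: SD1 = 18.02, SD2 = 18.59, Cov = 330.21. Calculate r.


r = cov(X,Y) / (SD_X * SD_Y)
r = 330.21 / (18.02 * 18.59)
r = 330.21 / 334.9918
r = 0.9857

0.9857
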